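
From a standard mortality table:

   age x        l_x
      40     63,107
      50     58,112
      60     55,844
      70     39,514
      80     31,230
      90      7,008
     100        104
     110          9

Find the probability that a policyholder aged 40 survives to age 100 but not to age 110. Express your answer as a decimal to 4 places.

0.0015

This is the probability of reaching 100 but not 110, conditional on being alive at 40: (l_100 − l_110) / l_40.
= (104 − 9) / 63,107 = 95 / 63,107 = 0.001505.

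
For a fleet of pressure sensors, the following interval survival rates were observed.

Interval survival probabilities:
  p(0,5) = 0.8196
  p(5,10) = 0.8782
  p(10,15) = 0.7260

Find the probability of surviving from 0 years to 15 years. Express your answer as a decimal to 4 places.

0.5226

The overall survival probability is 0.8196 × 0.8782 × 0.7260.
= 0.522555.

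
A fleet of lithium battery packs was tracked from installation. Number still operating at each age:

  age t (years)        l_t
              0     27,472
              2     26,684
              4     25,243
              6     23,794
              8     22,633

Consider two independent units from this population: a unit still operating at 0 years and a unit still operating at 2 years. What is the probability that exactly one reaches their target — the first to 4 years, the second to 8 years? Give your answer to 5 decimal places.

0.20832

p₁ = l_4/l_0 = 25,243/27,472 = 0.918863; p₂ = l_8/l_2 = 22,633/26,684 = 0.848186.
P(exactly one) = p₁(1−p₂) + (1−p₁)p₂ = 0.139496 + 0.068819 = 0.208316.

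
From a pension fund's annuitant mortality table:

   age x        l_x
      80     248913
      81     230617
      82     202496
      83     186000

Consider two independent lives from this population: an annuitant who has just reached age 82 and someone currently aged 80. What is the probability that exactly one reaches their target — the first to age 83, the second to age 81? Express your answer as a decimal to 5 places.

p₁ = l_83/l_82 = 186000/202496 = 0.918537; p₂ = l_81/l_80 = 230617/248913 = 0.926496.
P(exactly one) = p₁(1−p₂) + (1−p₁)p₂ = 0.067516 + 0.075475 = 0.142991.

0.14299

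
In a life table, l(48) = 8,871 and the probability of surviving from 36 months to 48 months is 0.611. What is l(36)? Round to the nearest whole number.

l(36) = l(48) / p = 8,871 / 0.611 = 14519.

14519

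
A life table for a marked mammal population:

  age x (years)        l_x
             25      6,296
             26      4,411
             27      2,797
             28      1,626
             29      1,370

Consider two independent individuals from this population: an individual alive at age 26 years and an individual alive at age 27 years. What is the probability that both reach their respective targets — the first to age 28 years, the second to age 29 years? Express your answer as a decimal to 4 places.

p₁ = l_28/l_26 = 1,626/4,411 = 0.368624; p₂ = l_29/l_27 = 1,370/2,797 = 0.489811.
P(both) = p₁ × p₂ = 0.368624 × 0.489811 = 0.180556.

0.1806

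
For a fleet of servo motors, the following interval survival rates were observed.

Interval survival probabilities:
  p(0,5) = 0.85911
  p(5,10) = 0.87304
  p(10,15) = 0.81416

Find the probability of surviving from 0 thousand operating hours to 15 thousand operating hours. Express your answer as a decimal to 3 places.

0.611

Chaining the interval survival probabilities: 0.85911 × 0.87304 × 0.81416.
= 0.610650.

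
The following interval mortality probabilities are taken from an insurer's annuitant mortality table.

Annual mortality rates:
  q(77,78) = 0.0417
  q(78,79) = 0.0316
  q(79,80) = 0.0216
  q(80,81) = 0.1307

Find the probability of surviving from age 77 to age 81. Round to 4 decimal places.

P(survive 77→81) = (1 − 0.0417) × (1 − 0.0316) × (1 − 0.0216) × (1 − 0.1307).
= 0.9583 × 0.9684 × 0.9784 × 0.8693 = 0.789301.

0.7893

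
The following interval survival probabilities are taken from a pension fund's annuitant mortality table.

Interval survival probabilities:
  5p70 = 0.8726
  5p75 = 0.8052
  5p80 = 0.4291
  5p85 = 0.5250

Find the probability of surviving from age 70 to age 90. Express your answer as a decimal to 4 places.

Chaining the interval survival probabilities: 0.8726 × 0.8052 × 0.4291 × 0.5250.
= 0.158284.

0.1583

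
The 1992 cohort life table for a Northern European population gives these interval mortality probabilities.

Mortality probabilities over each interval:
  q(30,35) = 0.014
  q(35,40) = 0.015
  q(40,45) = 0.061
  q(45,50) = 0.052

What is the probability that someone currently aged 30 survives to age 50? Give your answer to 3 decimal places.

0.865

Chaining the interval survival probabilities: (1 − 0.014) × (1 − 0.015) × (1 − 0.061) × (1 − 0.052).
= 0.986 × 0.985 × 0.939 × 0.948 = 0.864544.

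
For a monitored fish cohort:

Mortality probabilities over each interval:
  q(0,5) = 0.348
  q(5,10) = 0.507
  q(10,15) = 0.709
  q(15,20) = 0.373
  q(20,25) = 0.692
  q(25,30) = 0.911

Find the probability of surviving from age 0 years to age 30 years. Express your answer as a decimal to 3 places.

0.002

P(survive 0→30) = (1 − 0.348) × (1 − 0.507) × (1 − 0.709) × (1 − 0.373) × (1 − 0.692) × (1 − 0.911).
= 0.652 × 0.493 × 0.291 × 0.627 × 0.308 × 0.089 = 0.001608.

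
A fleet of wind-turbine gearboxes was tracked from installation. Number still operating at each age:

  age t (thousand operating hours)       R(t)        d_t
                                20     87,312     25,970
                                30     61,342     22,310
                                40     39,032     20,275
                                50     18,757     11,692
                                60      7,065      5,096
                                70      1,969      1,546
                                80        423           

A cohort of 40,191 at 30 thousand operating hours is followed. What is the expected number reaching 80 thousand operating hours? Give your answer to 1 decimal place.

The relevant probability is 423/61,342 = 0.006896.
Expected number = 40,191 × 0.006896 = 277.1.

277.1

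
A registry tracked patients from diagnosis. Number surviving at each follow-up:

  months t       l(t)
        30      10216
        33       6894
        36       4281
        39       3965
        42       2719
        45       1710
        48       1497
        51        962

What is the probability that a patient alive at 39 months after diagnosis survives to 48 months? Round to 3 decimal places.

0.378

The conditional survival probability is l(48)/l(39) = 1497/3965 = 0.377554.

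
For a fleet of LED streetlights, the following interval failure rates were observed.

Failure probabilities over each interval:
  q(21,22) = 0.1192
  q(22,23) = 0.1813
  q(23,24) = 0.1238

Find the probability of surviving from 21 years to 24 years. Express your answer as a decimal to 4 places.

The overall survival probability is (1 − 0.1192) × (1 − 0.1813) × (1 − 0.1238).
= 0.8808 × 0.8187 × 0.8762 = 0.631837.

0.6318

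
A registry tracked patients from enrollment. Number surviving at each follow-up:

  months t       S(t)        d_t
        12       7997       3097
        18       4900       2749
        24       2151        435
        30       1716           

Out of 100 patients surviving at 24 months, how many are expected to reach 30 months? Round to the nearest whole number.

The relevant probability is 1716/2151 = 0.797768.
Expected number = 100 × 0.797768 = 80.

80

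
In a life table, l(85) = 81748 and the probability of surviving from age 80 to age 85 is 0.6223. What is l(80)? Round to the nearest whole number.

131364

l(80) = l(85) / p = 81748 / 0.6223 = 131364.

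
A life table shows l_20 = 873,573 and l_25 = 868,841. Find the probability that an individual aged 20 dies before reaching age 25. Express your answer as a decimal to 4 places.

0.0054

P(die before 25 | alive at 20) = 1 − l_25/l_20 = 1 − 868,841/873,573 = (4,732)/873,573 = 0.005417.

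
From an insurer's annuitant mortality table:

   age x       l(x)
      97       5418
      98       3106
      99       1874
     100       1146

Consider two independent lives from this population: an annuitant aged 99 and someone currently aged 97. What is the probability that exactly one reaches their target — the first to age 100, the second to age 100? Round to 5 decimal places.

p₁ = l(100)/l(99) = 1146/1874 = 0.611526; p₂ = l(100)/l(97) = 1146/5418 = 0.211517.
P(exactly one) = p₁(1−p₂) + (1−p₁)p₂ = 0.482178 + 0.082169 = 0.564347.

0.56435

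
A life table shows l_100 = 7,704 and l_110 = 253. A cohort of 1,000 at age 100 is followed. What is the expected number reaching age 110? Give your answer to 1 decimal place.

The relevant probability is 253/7,704 = 0.032840.
Expected number = 1,000 × 0.032840 = 32.8.

32.8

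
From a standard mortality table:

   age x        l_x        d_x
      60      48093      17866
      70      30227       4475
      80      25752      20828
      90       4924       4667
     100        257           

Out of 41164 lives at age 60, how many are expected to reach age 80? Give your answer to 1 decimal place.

The relevant probability is 25752/48093 = 0.535463.
Expected number = 41164 × 0.535463 = 22041.8.

22041.8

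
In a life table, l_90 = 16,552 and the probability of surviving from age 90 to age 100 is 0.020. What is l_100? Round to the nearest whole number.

l_100 = l_90 × p = 16,552 × 0.020 = 331.

331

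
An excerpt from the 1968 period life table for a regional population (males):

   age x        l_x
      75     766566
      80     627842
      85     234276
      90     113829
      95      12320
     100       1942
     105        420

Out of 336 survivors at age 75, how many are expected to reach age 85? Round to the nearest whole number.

The relevant probability is 234276/766566 = 0.305618.
Expected number = 336 × 0.305618 = 103.

103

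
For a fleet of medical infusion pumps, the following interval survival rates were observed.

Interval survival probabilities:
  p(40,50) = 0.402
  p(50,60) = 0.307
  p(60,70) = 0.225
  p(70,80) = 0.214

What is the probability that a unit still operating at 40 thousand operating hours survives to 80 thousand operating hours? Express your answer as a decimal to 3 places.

0.006

Chaining the interval survival probabilities: 0.402 × 0.307 × 0.225 × 0.214.
= 0.005942.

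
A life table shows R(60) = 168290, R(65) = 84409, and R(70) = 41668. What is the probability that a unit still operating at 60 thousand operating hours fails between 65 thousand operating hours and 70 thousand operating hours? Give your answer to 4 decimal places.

0.2540

This is the probability of reaching 65 but not 70, conditional on being operational at 60: (R(65) − R(70)) / R(60).
= (84409 − 41668) / 168290 = 42741 / 168290 = 0.253972.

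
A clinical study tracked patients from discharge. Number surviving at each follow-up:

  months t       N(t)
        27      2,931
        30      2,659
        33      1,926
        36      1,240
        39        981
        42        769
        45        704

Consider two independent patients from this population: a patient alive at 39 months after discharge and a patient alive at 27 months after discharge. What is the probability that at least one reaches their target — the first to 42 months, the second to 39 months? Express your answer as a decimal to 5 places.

0.85622

p₁ = N(42)/N(39) = 769/981 = 0.783894; p₂ = N(39)/N(27) = 981/2,931 = 0.334698.
P(at least one) = 1 − (1−p₁)(1−p₂) = 1 − 0.216106 × 0.665302 = 0.856224.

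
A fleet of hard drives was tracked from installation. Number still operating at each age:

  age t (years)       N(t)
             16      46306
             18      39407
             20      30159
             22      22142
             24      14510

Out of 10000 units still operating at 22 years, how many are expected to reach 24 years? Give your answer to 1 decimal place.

6553.2

The relevant probability is 14510/22142 = 0.655316.
Expected number = 10000 × 0.655316 = 6553.2.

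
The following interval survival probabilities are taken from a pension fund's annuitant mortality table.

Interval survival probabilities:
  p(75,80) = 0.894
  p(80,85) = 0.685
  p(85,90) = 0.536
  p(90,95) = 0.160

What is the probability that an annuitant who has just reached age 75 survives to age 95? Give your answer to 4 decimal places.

P(survive 75→95) = 0.894 × 0.685 × 0.536 × 0.160.
= 0.052519.

0.0525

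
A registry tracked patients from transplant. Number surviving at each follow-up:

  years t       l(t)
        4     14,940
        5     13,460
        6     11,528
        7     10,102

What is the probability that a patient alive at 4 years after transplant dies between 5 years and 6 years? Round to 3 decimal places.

0.129

This is the probability of reaching 5 but not 6, conditional on being alive at 4: (l(5) − l(6)) / l(4).
= (13,460 − 11,528) / 14,940 = 1,932 / 14,940 = 0.129317.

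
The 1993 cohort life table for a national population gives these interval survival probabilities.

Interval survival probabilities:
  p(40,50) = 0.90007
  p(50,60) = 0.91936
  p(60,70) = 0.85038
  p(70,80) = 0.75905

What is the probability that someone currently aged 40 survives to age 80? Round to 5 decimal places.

0.53413

Chaining the interval survival probabilities: 0.90007 × 0.91936 × 0.85038 × 0.75905.
= 0.534128.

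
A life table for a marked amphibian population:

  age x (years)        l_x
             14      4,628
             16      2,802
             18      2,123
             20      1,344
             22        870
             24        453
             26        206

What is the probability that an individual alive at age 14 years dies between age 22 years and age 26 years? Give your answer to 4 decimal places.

0.1435

This is the probability of reaching 22 but not 26, conditional on being alive at 14: (l_22 − l_26) / l_14.
= (870 − 206) / 4,628 = 664 / 4,628 = 0.143475.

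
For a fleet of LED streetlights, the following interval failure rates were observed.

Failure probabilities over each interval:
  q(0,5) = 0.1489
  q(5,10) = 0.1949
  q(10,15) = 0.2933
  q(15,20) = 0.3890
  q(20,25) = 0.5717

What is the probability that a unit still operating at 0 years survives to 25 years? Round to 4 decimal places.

0.1267

P(survive 0→25) = (1 − 0.1489) × (1 − 0.1949) × (1 − 0.2933) × (1 − 0.3890) × (1 − 0.5717).
= 0.8511 × 0.8051 × 0.7067 × 0.6110 × 0.4283 = 0.126723.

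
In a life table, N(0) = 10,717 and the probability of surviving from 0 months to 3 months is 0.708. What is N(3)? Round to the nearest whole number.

N(3) = N(0) × p = 10,717 × 0.708 = 7588.

7588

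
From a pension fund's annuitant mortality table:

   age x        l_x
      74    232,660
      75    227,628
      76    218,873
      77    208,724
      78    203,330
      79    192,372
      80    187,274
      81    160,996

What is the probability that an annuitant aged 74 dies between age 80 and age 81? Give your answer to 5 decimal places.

We want 6|1q74 = (l_80 − l_81)/l_74.
This is the probability of reaching 80 but not 81, conditional on being alive at 74: (l_80 − l_81) / l_74.
= (187,274 − 160,996) / 232,660 = 26,278 / 232,660 = 0.112946.

0.11295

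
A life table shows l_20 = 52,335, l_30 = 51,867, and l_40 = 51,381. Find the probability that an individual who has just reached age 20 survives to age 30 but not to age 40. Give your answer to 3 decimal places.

0.009

We want 10|10q20 = (l_30 − l_40)/l_20.
This is the probability of reaching 30 but not 40, conditional on being alive at 20: (l_30 − l_40) / l_20.
= (51,867 − 51,381) / 52,335 = 486 / 52,335 = 0.009286.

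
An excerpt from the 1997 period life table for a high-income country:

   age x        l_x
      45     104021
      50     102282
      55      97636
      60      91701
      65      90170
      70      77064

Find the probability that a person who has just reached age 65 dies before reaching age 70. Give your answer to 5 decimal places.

0.14535

P(die before 70 | alive at 65) = 1 − l_70/l_65 = 1 − 77064/90170 = (13106)/90170 = 0.145348.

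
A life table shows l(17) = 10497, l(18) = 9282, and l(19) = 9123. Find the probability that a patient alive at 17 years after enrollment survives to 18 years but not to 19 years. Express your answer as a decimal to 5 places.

This is the probability of reaching 18 but not 19, conditional on being alive at 17: (l(18) − l(19)) / l(17).
= (9282 − 9123) / 10497 = 159 / 10497 = 0.015147.

0.01515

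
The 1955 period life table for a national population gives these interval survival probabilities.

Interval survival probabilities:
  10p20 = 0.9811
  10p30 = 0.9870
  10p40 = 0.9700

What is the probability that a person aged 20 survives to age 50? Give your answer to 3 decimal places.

Chaining the interval survival probabilities: 0.9811 × 0.9870 × 0.9700.
= 0.939295.

0.939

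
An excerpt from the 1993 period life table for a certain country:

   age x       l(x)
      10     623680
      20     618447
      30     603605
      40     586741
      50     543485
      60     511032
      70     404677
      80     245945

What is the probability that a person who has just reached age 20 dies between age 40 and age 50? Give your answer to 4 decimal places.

0.0699

This is the probability of reaching 40 but not 50, conditional on being alive at 20: (l(40) − l(50)) / l(20).
= (586741 − 543485) / 618447 = 43256 / 618447 = 0.069943.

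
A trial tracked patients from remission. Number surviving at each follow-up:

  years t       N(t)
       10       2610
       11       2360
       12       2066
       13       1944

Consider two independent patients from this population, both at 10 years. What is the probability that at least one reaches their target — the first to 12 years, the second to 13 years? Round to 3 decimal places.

p₁ = N(12)/N(10) = 2066/2610 = 0.791571; p₂ = N(13)/N(10) = 1944/2610 = 0.744828.
P(at least one) = 1 − (1−p₁)(1−p₂) = 1 − 0.208429 × 0.255172 = 0.946815.

0.947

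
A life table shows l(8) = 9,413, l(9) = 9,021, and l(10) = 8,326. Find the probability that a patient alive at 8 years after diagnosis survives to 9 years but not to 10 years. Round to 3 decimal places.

This is the probability of reaching 9 but not 10, conditional on being alive at 8: (l(9) − l(10)) / l(8).
= (9,021 − 8,326) / 9,413 = 695 / 9,413 = 0.073834.

0.074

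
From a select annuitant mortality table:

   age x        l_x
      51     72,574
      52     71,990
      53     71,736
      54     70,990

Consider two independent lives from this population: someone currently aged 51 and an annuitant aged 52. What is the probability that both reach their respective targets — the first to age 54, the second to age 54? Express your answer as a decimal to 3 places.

p₁ = l_54/l_51 = 70,990/72,574 = 0.978174; p₂ = l_54/l_52 = 70,990/71,990 = 0.986109.
P(both) = p₁ × p₂ = 0.978174 × 0.986109 = 0.964586.

0.965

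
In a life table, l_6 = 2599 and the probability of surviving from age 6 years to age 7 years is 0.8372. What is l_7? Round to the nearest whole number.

2176

l_7 = l_6 × p = 2599 × 0.8372 = 2176.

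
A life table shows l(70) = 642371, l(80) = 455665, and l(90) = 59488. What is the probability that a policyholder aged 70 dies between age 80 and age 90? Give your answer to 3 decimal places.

This is the probability of reaching 80 but not 90, conditional on being alive at 70: (l(80) − l(90)) / l(70).
= (455665 − 59488) / 642371 = 396177 / 642371 = 0.616742.

0.617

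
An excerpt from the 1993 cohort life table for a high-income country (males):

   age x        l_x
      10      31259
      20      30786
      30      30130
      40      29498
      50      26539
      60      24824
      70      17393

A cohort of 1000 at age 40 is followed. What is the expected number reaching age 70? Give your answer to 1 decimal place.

The relevant probability is 17393/29498 = 0.589633.
Expected number = 1000 × 0.589633 = 589.6.

589.6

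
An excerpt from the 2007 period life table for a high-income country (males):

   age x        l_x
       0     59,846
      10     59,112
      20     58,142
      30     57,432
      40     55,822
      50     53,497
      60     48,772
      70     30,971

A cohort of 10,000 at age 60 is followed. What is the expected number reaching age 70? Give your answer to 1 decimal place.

The relevant probability is 30,971/48,772 = 0.635016.
Expected number = 10,000 × 0.635016 = 6350.2.

6350.2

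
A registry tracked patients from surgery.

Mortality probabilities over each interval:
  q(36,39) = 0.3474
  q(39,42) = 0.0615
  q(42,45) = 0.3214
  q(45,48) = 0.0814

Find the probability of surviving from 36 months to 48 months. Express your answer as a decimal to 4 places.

Chaining the interval survival probabilities: (1 − 0.3474) × (1 − 0.0615) × (1 − 0.3214) × (1 − 0.0814).
= 0.6526 × 0.9385 × 0.6786 × 0.9186 = 0.381787.

0.3818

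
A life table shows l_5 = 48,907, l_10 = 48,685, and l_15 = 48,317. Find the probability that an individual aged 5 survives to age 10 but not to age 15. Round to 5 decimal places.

We want 5|5q5 = (l_10 − l_15)/l_5.
This is the probability of reaching 10 but not 15, conditional on being alive at 5: (l_10 − l_15) / l_5.
= (48,685 − 48,317) / 48,907 = 368 / 48,907 = 0.007524.

0.00752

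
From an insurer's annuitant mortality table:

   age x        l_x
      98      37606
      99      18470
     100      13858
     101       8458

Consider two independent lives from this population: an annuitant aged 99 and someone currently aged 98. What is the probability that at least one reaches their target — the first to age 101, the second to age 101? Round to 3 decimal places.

0.580

p₁ = l_101/l_99 = 8458/18470 = 0.457932; p₂ = l_101/l_98 = 8458/37606 = 0.224911.
P(at least one) = 1 − (1−p₁)(1−p₂) = 1 − 0.542068 × 0.775089 = 0.579849.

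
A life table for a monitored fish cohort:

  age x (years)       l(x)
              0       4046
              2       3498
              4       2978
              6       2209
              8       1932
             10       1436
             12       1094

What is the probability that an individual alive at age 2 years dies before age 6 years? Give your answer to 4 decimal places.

0.3685

P(die before 6 | alive at 2) = 1 − l(6)/l(2) = 1 − 2209/3498 = (1289)/3498 = 0.368496.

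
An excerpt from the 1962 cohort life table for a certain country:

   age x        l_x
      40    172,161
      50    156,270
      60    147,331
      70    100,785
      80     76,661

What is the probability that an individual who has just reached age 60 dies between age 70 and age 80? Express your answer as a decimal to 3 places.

This is the probability of reaching 70 but not 80, conditional on being alive at 60: (l_70 − l_80) / l_60.
= (100,785 − 76,661) / 147,331 = 24,124 / 147,331 = 0.163740.

0.164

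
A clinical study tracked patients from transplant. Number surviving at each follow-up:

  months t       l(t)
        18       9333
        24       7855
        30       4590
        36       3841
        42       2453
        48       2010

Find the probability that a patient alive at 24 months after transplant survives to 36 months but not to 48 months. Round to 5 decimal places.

0.23310

This is the probability of reaching 36 but not 48, conditional on being alive at 24: (l(36) − l(48)) / l(24).
= (3841 − 2010) / 7855 = 1831 / 7855 = 0.233100.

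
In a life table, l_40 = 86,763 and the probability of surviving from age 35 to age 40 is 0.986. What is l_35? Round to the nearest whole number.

87995

l_35 = l_40 / p = 86,763 / 0.986 = 87995.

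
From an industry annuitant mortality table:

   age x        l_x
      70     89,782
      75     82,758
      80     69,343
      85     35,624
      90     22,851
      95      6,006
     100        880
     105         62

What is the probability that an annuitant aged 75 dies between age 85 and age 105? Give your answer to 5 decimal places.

0.42971

We want 10|20q75 = (l_85 − l_105)/l_75.
This is the probability of reaching 85 but not 105, conditional on being alive at 75: (l_85 − l_105) / l_75.
= (35,624 − 62) / 82,758 = 35,562 / 82,758 = 0.429711.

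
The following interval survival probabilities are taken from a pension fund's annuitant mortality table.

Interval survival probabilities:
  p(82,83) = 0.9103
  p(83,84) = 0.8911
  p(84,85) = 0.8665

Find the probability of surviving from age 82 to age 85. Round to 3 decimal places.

0.703

Chaining the interval survival probabilities: 0.9103 × 0.8911 × 0.8665.
= 0.702877.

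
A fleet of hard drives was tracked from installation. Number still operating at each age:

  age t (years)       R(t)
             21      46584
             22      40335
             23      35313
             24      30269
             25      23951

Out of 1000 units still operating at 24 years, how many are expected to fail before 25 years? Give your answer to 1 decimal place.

The relevant probability is 1 − 23951/30269 = 0.208728.
Expected number = 1000 × 0.208728 = 208.7.

208.7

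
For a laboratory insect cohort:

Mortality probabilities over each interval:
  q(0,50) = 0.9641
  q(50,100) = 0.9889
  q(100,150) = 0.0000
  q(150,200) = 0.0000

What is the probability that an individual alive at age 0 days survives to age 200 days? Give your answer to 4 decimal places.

0.0004

The overall survival probability is (1 − 0.9641) × (1 − 0.9889) × (1 − 0.0000) × (1 − 0.0000).
= 0.0359 × 0.0111 × 1.0000 × 1.0000 = 0.000398.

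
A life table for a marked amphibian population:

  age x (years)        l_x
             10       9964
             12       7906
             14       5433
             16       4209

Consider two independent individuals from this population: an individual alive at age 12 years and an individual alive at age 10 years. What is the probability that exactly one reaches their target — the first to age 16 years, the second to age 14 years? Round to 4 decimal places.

0.4971

p₁ = l_16/l_12 = 4209/7906 = 0.532380; p₂ = l_14/l_10 = 5433/9964 = 0.545263.
P(exactly one) = p₁(1−p₂) + (1−p₁)p₂ = 0.242093 + 0.254976 = 0.497069.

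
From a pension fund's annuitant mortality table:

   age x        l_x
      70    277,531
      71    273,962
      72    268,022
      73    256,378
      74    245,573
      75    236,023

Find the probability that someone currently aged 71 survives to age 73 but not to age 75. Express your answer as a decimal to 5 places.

We want 2|2q71 = (l_73 − l_75)/l_71.
This is the probability of reaching 73 but not 75, conditional on being alive at 71: (l_73 − l_75) / l_71.
= (256,378 − 236,023) / 273,962 = 20,355 / 273,962 = 0.074299.

0.07430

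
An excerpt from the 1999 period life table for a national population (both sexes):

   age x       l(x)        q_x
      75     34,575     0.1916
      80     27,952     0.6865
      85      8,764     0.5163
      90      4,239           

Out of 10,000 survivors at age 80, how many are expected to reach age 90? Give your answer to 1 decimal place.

The relevant probability is 4,239/27,952 = 0.151653.
Expected number = 10,000 × 0.151653 = 1516.5.

1516.5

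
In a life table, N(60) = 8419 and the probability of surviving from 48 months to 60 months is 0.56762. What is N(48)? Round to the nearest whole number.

14832

N(48) = N(60) / p = 8419 / 0.56762 = 14832.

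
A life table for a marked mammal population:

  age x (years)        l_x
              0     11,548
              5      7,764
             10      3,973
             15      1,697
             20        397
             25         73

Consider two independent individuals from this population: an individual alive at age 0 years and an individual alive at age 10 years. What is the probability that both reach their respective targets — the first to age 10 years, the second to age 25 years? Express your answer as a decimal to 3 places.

0.006

p₁ = l_10/l_0 = 3,973/11,548 = 0.344042; p₂ = l_25/l_10 = 73/3,973 = 0.018374.
P(both) = p₁ × p₂ = 0.344042 × 0.018374 = 0.006321.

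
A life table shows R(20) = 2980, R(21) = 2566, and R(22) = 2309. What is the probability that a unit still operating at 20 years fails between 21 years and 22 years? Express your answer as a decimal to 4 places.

This is the probability of reaching 21 but not 22, conditional on being operational at 20: (R(21) − R(22)) / R(20).
= (2566 − 2309) / 2980 = 257 / 2980 = 0.086242.

0.0862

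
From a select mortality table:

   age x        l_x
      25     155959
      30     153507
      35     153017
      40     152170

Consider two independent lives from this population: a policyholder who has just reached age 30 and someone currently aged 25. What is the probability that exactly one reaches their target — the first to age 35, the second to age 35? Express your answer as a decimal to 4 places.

0.0219

p₁ = l_35/l_30 = 153017/153507 = 0.996808; p₂ = l_35/l_25 = 153017/155959 = 0.981136.
P(exactly one) = p₁(1−p₂) + (1−p₁)p₂ = 0.018804 + 0.003132 = 0.021936.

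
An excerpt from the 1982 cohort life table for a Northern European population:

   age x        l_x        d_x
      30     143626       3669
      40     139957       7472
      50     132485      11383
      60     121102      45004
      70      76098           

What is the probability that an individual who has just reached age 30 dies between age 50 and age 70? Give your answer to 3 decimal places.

We want 20|20q30 = (l_50 − l_70)/l_30.
This is the probability of reaching 50 but not 70, conditional on being alive at 30: (l_50 − l_70) / l_30.
= (132485 − 76098) / 143626 = 56387 / 143626 = 0.392596.

0.393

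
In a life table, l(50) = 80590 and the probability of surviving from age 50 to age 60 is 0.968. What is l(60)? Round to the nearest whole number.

l(60) = l(50) × p = 80590 × 0.968 = 78011.

78011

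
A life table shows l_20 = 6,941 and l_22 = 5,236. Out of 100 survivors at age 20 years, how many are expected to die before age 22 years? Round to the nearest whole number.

The relevant probability is 1 − 5,236/6,941 = 0.245642.
Expected number = 100 × 0.245642 = 25.

25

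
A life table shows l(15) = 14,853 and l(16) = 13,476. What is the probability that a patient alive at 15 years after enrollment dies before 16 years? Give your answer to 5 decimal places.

P(die before 16 | alive at 15) = 1 − l(16)/l(15) = 1 − 13,476/14,853 = (1,377)/14,853 = 0.092709.

0.09271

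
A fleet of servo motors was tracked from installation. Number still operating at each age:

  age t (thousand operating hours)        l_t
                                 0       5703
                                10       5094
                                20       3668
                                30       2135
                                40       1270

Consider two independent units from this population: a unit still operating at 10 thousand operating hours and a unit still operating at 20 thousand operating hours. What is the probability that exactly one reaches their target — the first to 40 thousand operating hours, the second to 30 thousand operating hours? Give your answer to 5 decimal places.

0.54114

p₁ = l_40/l_10 = 1270/5094 = 0.249313; p₂ = l_30/l_20 = 2135/3668 = 0.582061.
P(exactly one) = p₁(1−p₂) + (1−p₁)p₂ = 0.104198 + 0.436946 = 0.541143.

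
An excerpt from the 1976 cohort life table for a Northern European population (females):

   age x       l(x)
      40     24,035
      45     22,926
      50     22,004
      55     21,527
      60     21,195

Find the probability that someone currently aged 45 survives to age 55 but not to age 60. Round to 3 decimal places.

This is the probability of reaching 55 but not 60, conditional on being alive at 45: (l(55) − l(60)) / l(45).
= (21,527 − 21,195) / 22,926 = 332 / 22,926 = 0.014481.

0.014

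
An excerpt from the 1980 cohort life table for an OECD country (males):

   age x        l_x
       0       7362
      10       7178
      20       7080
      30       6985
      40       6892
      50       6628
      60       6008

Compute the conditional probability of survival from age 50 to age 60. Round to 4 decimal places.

0.9065

We want 10p50 = l_60/l_50.
The conditional survival probability is l_60/l_50 = 6008/6628 = 0.906457.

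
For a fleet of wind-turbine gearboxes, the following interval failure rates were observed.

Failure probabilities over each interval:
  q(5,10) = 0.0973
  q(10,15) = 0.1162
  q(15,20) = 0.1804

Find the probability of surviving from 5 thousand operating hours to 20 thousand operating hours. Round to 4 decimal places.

0.6539

Survival from 5 to 20 is the product of surviving each interval: (1 − 0.0973) × (1 − 0.1162) × (1 − 0.1804).
= 0.9027 × 0.8838 × 0.8196 = 0.653882.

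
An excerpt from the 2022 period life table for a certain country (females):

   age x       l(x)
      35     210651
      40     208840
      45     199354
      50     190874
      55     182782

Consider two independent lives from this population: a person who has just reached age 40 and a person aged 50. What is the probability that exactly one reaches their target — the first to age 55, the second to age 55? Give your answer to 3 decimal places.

p₁ = l(55)/l(40) = 182782/208840 = 0.875225; p₂ = l(55)/l(50) = 182782/190874 = 0.957606.
P(exactly one) = p₁(1−p₂) + (1−p₁)p₂ = 0.037104 + 0.119485 = 0.156590.

0.157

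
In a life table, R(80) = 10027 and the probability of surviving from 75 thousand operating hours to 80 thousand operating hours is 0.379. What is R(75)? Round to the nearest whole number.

26456

R(75) = R(80) / p = 10027 / 0.379 = 26456.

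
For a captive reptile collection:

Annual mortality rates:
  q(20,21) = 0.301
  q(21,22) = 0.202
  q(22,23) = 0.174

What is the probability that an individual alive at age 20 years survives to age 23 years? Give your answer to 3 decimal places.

Survival from 20 to 23 is the product of surviving each interval: (1 − 0.301) × (1 − 0.202) × (1 − 0.174).
= 0.699 × 0.798 × 0.826 = 0.460744.

0.461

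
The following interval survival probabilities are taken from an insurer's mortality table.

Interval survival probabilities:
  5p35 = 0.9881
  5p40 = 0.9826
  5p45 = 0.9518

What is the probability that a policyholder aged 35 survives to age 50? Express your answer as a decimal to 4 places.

The overall survival probability is 0.9881 × 0.9826 × 0.9518.
= 0.924109.

0.9241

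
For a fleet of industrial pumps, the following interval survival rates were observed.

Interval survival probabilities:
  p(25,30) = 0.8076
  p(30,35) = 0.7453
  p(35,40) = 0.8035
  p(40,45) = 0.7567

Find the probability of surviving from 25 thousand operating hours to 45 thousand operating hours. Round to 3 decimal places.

Survival from 25 to 45 is the product of surviving each interval: 0.8076 × 0.7453 × 0.8035 × 0.7567.
= 0.365963.

0.366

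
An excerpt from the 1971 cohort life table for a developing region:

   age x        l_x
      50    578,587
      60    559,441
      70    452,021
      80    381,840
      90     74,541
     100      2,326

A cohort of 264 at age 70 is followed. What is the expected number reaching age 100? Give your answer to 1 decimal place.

1.4

The relevant probability is 2,326/452,021 = 0.005146.
Expected number = 264 × 0.005146 = 1.4.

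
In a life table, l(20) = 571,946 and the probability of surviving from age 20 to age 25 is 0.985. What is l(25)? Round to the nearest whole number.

l(25) = l(20) × p = 571,946 × 0.985 = 563367.

563367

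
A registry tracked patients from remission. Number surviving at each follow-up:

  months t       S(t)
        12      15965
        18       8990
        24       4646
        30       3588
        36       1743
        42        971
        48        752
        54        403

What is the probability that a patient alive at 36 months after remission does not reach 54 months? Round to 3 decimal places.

0.769

P(die before 54 | alive at 36) = 1 − S(54)/S(36) = 1 − 403/1743 = (1340)/1743 = 0.768789.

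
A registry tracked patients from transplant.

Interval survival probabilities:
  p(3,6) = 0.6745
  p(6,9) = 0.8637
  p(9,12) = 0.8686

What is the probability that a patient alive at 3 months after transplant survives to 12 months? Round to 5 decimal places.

Survival from 3 to 12 is the product of surviving each interval: 0.6745 × 0.8637 × 0.8686.
= 0.506017.

0.50602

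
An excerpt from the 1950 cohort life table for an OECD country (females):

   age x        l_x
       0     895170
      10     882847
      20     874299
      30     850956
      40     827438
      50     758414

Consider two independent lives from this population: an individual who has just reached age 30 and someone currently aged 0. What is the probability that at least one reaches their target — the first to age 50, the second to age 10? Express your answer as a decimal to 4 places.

p₁ = l_50/l_30 = 758414/850956 = 0.891249; p₂ = l_10/l_0 = 882847/895170 = 0.986234.
P(at least one) = 1 − (1−p₁)(1−p₂) = 1 − 0.108751 × 0.013766 = 0.998503.

0.9985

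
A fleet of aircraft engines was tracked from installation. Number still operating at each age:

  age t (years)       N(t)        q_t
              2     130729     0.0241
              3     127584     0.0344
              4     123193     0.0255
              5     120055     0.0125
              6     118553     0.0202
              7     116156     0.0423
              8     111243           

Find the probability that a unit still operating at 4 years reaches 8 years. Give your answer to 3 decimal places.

The conditional survival probability is N(8)/N(4) = 111243/123193 = 0.902998.

0.903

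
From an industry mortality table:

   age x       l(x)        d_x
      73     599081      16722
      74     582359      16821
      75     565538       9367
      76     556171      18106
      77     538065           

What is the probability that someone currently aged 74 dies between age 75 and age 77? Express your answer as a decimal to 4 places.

This is the probability of reaching 75 but not 77, conditional on being alive at 74: (l(75) − l(77)) / l(74).
= (565538 − 538065) / 582359 = 27473 / 582359 = 0.047175.

0.0472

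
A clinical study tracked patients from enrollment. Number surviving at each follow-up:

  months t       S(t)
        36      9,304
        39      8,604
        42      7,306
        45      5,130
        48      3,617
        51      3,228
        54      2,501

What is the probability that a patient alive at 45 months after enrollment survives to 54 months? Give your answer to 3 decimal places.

0.488

The conditional survival probability is S(54)/S(45) = 2,501/5,130 = 0.487524.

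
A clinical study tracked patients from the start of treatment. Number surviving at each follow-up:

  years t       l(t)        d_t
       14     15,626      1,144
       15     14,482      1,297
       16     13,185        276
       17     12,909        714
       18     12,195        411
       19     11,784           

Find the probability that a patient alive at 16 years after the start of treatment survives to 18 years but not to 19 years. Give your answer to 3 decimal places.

This is the probability of reaching 18 but not 19, conditional on being alive at 16: (l(18) − l(19)) / l(16).
= (12,195 − 11,784) / 13,185 = 411 / 13,185 = 0.031172.

0.031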